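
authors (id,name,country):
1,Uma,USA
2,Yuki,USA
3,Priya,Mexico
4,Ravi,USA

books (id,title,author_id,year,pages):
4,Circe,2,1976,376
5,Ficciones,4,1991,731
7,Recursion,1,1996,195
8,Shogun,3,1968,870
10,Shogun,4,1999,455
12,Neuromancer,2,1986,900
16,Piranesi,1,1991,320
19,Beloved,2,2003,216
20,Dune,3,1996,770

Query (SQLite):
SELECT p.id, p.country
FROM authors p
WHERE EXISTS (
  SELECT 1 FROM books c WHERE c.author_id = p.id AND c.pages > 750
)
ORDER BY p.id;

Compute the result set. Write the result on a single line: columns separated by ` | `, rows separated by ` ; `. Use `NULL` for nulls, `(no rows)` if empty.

For each authors row, check whether any books with matching author_id has pages > 750.
Keep rows where that is true.

2 | USA ; 3 | Mexico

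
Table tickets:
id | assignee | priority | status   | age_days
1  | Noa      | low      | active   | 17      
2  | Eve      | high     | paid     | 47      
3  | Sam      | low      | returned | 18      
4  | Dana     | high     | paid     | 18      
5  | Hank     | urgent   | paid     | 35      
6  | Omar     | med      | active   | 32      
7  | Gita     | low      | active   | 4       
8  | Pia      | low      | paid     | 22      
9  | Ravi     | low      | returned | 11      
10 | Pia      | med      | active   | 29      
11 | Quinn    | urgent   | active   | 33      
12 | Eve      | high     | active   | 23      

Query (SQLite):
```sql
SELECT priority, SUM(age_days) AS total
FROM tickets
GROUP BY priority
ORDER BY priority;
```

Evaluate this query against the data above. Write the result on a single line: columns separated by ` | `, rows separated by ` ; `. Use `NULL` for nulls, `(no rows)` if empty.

Partition tickets by priority; compute SUM(age_days) within each group.
  high: ids {2, 4, 12} → SUM(age_days)=88
  low: ids {1, 3, 7, 8, 9} → SUM(age_days)=72
  med: ids {6, 10} → SUM(age_days)=61
  urgent: ids {5, 11} → SUM(age_days)=68

high | 88 ; low | 72 ; med | 61 ; urgent | 68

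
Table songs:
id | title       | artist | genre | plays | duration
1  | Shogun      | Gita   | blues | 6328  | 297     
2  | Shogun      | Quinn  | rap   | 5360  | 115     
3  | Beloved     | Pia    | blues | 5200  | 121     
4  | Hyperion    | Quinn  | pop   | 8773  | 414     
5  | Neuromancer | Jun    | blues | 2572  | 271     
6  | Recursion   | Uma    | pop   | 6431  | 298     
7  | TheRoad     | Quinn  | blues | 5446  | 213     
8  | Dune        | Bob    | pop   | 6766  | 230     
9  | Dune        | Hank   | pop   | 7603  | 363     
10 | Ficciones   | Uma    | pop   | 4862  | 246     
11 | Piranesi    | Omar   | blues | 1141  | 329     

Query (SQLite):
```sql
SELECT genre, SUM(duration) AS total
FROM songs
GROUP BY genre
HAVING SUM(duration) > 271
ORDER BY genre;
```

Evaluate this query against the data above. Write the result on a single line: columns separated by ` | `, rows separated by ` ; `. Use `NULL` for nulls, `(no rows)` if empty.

Partition songs by genre; compute SUM(duration) within each group.
HAVING: keep groups where SUM(duration) > 271.
  blues: ids {1, 3, 5, 7, 11} → SUM(duration)=1231
  pop: ids {4, 6, 8, 9, 10} → SUM(duration)=1551
  rap: ids {2} → SUM(duration)=115

blues | 1231 ; pop | 1551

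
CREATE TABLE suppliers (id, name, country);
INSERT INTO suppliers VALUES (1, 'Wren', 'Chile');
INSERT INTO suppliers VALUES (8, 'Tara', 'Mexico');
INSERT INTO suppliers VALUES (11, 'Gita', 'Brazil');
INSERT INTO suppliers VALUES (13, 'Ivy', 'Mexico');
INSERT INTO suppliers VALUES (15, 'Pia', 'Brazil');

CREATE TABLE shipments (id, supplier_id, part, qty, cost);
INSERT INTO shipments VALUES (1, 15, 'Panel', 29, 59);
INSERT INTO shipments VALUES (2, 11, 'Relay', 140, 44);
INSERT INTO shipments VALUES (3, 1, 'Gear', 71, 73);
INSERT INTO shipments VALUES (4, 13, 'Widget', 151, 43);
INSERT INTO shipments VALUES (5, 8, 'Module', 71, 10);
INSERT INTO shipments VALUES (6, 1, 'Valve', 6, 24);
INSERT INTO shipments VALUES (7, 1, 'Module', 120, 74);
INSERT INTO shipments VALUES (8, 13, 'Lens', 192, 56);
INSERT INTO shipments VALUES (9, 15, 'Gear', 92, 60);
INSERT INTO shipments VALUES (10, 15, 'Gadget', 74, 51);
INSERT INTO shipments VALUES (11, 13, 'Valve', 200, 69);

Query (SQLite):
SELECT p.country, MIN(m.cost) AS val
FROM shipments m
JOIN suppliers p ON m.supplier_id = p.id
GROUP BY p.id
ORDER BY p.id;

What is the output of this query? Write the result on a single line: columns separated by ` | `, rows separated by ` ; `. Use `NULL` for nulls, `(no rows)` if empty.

Chile | 24 ; Mexico | 10 ; Brazil | 44 ; Mexico | 43 ; Brazil | 51

Join each shipments row to its suppliers via supplier_id.
Group joined rows by suppliers.id; compute MIN(m.cost) per group.
  1: ids {3, 6, 7} → MIN(m.cost)=24
  8: ids {5} → MIN(m.cost)=10
  11: ids {2} → MIN(m.cost)=44
  13: ids {4, 8, 11} → MIN(m.cost)=43
  15: ids {1, 9, 10} → MIN(m.cost)=51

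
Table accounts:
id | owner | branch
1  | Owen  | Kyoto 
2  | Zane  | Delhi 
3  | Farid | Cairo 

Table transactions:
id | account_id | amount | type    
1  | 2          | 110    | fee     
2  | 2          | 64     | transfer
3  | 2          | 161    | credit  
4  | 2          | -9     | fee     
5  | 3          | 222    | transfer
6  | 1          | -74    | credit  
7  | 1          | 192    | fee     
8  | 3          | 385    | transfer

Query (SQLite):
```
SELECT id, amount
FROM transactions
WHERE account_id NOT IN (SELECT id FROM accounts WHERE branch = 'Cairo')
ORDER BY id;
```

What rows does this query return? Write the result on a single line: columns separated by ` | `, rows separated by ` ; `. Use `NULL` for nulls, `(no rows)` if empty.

1 | 110 ; 2 | 64 ; 3 | 161 ; 4 | -9 ; 6 | -74 ; 7 | 192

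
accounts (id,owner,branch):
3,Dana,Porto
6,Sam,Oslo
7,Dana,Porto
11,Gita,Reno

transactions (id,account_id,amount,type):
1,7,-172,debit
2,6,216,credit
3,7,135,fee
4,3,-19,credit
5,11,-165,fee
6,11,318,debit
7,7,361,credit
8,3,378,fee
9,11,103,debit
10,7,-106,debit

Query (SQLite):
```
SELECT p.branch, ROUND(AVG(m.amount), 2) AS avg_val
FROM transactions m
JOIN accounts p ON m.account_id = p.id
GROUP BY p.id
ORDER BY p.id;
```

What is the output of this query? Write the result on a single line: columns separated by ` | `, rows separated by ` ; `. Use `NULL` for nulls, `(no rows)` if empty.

Porto | 179.5 ; Oslo | 216 ; Porto | 54.5 ; Reno | 85.33

Join each transactions row to its accounts via account_id.
Group joined rows by accounts.id; compute ROUND(AVG(m.amount), 2) per group.
  3: ids {4, 8} → ROUND(AVG(m.amount), 2)=179.5
  6: ids {2} → ROUND(AVG(m.amount), 2)=216
  7: ids {1, 3, 7, 10} → ROUND(AVG(m.amount), 2)=54.5
  11: ids {5, 6, 9} → ROUND(AVG(m.amount), 2)=85.33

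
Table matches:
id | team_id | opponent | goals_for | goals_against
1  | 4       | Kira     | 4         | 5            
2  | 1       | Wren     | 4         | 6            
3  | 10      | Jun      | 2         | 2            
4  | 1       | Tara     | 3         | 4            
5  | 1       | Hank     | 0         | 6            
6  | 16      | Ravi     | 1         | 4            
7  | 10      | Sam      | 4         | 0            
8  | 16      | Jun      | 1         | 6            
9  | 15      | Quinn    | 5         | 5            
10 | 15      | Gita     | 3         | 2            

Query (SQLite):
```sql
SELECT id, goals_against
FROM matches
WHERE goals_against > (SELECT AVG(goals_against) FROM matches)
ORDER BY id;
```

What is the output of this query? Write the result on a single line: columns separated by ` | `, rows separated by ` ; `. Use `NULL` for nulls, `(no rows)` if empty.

1 | 5 ; 2 | 6 ; 5 | 6 ; 8 | 6 ; 9 | 5

Scalar subquery: AVG(goals_against) over all matches rows = 4.0.
Keep rows where goals_against > that value.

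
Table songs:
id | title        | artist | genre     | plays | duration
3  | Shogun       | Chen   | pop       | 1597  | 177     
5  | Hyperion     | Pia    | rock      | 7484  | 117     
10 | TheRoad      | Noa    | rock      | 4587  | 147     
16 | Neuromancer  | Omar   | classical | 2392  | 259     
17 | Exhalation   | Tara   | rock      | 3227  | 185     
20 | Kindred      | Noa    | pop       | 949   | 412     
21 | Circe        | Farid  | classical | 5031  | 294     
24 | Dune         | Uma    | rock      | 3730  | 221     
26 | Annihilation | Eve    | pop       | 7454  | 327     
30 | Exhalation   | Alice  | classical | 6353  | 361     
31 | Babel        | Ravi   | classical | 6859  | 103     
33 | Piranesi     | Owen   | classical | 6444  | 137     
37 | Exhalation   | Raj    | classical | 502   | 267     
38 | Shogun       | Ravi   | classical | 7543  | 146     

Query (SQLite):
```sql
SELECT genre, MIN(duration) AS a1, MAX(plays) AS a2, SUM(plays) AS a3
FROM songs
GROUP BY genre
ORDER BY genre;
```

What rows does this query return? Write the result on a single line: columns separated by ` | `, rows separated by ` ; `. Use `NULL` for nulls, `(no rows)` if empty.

classical | 103 | 7543 | 35124 ; pop | 177 | 7454 | 10000 ; rock | 117 | 7484 | 19028

Group songs by genre.
Per group compute: MIN(duration), MAX(plays), SUM(plays).
  classical: ids {16, 21, 30, 31, 33, 37, 38} → MIN(duration)=103, MAX(plays)=7543, SUM(plays)=35124
  pop: ids {3, 20, 26} → MIN(duration)=177, MAX(plays)=7454, SUM(plays)=10000
  rock: ids {5, 10, 17, 24} → MIN(duration)=117, MAX(plays)=7484, SUM(plays)=19028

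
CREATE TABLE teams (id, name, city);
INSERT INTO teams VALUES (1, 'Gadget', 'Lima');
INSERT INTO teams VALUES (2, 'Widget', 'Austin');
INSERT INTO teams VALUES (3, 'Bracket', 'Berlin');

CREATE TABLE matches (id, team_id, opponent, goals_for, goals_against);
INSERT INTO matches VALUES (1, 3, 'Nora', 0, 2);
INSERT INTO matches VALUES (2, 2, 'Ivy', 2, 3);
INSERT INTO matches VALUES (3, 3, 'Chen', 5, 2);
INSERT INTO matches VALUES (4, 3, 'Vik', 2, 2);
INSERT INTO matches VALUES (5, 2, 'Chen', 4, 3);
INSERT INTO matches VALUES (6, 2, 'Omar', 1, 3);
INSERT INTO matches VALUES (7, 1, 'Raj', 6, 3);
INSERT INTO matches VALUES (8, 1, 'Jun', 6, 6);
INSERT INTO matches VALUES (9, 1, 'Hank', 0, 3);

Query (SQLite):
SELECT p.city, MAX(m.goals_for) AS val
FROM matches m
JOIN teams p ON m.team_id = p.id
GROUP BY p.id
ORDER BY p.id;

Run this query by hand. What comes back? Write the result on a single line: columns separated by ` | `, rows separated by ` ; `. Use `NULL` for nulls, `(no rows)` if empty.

Join each matches row to its teams via team_id.
Group joined rows by teams.id; compute MAX(m.goals_for) per group.
  1: ids {7, 8, 9} → MAX(m.goals_for)=6
  2: ids {2, 5, 6} → MAX(m.goals_for)=4
  3: ids {1, 3, 4} → MAX(m.goals_for)=5

Lima | 6 ; Austin | 4 ; Berlin | 5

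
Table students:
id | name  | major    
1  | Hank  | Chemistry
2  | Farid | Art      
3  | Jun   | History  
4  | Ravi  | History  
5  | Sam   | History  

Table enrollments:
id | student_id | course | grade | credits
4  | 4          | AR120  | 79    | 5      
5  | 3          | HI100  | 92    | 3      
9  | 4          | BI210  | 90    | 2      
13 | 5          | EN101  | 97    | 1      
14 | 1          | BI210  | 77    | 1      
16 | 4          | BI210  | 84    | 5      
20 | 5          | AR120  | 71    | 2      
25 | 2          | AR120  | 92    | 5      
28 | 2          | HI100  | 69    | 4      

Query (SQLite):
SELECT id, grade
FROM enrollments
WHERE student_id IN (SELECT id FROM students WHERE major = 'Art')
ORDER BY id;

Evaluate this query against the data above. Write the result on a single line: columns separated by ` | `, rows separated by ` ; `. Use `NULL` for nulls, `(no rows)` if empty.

Inner query: students.id where major = 'Art'.
Outer: keep enrollments rows whose student_id is in that set.
Inner query → {2}

25 | 92 ; 28 | 69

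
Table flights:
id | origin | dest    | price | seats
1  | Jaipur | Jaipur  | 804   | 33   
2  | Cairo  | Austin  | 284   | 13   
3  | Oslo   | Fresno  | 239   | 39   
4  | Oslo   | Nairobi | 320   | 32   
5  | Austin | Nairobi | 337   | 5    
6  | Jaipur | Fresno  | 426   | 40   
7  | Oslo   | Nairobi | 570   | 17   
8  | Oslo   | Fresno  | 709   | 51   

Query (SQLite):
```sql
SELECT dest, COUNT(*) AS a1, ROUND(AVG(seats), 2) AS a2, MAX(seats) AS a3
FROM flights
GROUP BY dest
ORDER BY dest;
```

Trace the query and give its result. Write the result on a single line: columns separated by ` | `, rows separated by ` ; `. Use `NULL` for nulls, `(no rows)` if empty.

Austin | 1 | 13 | 13 ; Fresno | 3 | 43.33 | 51 ; Jaipur | 1 | 33 | 33 ; Nairobi | 3 | 18 | 32

Group flights by dest.
Per group compute: COUNT(*), ROUND(AVG(seats), 2), MAX(seats).
  Austin: ids {2} → COUNT(*)=1, ROUND(AVG(seats), 2)=13, MAX(seats)=13
  Fresno: ids {3, 6, 8} → COUNT(*)=3, ROUND(AVG(seats), 2)=43.33, MAX(seats)=51
  Jaipur: ids {1} → COUNT(*)=1, ROUND(AVG(seats), 2)=33, MAX(seats)=33
  Nairobi: ids {4, 5, 7} → COUNT(*)=3, ROUND(AVG(seats), 2)=18, MAX(seats)=32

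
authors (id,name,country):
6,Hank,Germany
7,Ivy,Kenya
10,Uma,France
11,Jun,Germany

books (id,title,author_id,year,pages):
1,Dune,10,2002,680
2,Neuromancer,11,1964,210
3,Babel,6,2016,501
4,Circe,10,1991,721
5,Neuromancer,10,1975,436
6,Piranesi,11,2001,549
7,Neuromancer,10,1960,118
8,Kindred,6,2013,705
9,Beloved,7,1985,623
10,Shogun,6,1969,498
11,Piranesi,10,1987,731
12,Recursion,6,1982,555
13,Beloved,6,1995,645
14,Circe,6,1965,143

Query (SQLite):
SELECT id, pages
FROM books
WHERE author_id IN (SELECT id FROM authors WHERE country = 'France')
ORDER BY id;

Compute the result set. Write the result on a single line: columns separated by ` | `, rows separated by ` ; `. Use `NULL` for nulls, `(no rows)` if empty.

Inner query: authors.id where country = 'France'.
Outer: keep books rows whose author_id is in that set.
Inner query → {10}

1 | 680 ; 4 | 721 ; 5 | 436 ; 7 | 118 ; 11 | 731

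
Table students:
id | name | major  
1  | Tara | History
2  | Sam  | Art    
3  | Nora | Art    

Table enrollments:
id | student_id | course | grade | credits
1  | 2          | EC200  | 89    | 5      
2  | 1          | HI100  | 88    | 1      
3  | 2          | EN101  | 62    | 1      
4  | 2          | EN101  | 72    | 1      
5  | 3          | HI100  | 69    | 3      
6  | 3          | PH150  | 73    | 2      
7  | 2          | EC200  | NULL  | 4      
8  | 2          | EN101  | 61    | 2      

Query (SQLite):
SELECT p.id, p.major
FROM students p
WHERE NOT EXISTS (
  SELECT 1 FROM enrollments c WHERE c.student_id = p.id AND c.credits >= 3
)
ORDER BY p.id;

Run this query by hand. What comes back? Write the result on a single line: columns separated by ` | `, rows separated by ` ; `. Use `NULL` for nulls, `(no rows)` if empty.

For each students row, check whether any enrollments with matching student_id has credits >= 3.
Keep rows where that is false.

1 | History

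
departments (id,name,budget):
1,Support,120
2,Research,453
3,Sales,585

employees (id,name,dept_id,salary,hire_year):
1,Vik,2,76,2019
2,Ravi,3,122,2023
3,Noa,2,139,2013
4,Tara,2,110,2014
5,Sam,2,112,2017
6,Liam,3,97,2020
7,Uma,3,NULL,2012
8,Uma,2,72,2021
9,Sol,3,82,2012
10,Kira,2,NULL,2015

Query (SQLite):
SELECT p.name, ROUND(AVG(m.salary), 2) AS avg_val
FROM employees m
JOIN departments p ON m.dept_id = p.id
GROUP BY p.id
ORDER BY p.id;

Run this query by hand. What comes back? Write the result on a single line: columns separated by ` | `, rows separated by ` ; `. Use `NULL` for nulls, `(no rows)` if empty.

Research | 101.8 ; Sales | 100.33

Join each employees row to its departments via dept_id.
Group joined rows by departments.id; compute ROUND(AVG(m.salary), 2) per group.
  2: ids {1, 3, 4, 5, 8, 10} → ROUND(AVG(m.salary), 2)=101.8
  3: ids {2, 6, 7, 9} → ROUND(AVG(m.salary), 2)=100.33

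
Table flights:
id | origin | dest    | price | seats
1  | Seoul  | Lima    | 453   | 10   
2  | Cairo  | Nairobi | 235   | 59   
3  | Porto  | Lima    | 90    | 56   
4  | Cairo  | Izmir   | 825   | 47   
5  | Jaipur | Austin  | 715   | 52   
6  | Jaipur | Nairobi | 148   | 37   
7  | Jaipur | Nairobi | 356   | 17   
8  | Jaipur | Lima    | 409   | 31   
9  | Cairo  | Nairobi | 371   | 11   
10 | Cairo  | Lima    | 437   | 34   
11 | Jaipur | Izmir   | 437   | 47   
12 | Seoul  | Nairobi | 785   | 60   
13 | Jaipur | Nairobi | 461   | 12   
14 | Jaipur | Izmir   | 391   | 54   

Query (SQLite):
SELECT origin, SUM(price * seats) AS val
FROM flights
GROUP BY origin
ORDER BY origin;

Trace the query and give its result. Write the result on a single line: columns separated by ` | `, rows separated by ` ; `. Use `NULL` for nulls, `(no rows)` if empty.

Cairo | 71579 ; Jaipur | 108572 ; Porto | 5040 ; Seoul | 51630

For each row compute price * seats.
Group by origin; take SUM of the expression per group.
  Cairo: ids {2, 4, 9, 10} → SUM(price * seats)=71579
  Jaipur: ids {5, 6, 7, 8, 11, 13, 14} → SUM(price * seats)=108572
  Porto: ids {3} → SUM(price * seats)=5040
  Seoul: ids {1, 12} → SUM(price * seats)=51630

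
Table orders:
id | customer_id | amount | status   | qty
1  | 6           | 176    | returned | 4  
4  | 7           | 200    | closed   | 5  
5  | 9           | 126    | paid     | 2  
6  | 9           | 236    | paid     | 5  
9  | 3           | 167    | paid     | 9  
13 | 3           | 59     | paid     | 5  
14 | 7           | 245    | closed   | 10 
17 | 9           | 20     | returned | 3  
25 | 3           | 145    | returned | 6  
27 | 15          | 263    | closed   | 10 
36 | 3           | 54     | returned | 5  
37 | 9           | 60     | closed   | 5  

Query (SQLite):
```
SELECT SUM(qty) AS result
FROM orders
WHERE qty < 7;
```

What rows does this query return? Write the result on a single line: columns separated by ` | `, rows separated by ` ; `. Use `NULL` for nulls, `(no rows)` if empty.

40

Rows where qty < 7 → qty values: [4, 5, 2, 5, 5, 3, 6, 5, 5].
SUM of non-NULL values = 40.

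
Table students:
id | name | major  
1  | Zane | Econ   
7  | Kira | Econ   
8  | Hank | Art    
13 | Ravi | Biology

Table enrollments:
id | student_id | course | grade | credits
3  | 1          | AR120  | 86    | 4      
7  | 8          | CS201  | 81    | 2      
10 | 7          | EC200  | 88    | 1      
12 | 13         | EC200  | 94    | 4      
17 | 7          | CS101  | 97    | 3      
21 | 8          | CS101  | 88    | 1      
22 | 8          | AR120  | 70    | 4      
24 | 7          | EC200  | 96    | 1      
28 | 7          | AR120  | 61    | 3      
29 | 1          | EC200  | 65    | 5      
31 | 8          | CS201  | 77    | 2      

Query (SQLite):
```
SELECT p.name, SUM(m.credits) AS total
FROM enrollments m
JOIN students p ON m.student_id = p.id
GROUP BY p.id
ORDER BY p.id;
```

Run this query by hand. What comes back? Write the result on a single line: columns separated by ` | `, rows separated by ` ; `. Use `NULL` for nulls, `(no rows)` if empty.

Join each enrollments row to its students via student_id.
Group joined rows by students.id; compute SUM(m.credits) per group.
  1: ids {3, 29} → SUM(m.credits)=9
  7: ids {10, 17, 24, 28} → SUM(m.credits)=8
  8: ids {7, 21, 22, 31} → SUM(m.credits)=9
  13: ids {12} → SUM(m.credits)=4

Zane | 9 ; Kira | 8 ; Hank | 9 ; Ravi | 4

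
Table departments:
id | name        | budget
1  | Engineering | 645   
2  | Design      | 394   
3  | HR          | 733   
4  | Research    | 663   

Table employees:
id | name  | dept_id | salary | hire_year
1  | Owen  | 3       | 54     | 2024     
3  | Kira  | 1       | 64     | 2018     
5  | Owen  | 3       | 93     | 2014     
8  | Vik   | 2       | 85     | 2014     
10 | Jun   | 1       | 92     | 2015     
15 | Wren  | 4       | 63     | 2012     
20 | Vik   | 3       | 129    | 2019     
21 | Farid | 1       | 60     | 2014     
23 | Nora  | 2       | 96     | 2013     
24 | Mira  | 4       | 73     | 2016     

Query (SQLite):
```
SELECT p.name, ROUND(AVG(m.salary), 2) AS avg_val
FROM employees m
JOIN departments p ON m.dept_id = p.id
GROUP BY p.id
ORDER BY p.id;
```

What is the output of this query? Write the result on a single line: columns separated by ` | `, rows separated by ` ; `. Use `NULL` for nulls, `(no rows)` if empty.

Engineering | 72 ; Design | 90.5 ; HR | 92 ; Research | 68

Join each employees row to its departments via dept_id.
Group joined rows by departments.id; compute ROUND(AVG(m.salary), 2) per group.
  1: ids {3, 10, 21} → ROUND(AVG(m.salary), 2)=72
  2: ids {8, 23} → ROUND(AVG(m.salary), 2)=90.5
  3: ids {1, 5, 20} → ROUND(AVG(m.salary), 2)=92
  4: ids {15, 24} → ROUND(AVG(m.salary), 2)=68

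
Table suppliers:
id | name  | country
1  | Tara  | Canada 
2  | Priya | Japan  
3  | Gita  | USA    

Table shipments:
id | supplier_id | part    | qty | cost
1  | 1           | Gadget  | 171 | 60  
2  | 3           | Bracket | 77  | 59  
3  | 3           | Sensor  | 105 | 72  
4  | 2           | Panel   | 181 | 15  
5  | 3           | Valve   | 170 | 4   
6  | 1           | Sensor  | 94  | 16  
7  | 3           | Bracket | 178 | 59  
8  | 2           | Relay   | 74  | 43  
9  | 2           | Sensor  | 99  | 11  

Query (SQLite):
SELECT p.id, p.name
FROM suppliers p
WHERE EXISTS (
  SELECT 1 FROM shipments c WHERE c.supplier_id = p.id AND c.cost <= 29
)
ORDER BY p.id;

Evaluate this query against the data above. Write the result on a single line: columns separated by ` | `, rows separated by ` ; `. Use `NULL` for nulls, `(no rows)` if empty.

1 | Tara ; 2 | Priya ; 3 | Gita

For each suppliers row, check whether any shipments with matching supplier_id has cost <= 29.
Keep rows where that is true.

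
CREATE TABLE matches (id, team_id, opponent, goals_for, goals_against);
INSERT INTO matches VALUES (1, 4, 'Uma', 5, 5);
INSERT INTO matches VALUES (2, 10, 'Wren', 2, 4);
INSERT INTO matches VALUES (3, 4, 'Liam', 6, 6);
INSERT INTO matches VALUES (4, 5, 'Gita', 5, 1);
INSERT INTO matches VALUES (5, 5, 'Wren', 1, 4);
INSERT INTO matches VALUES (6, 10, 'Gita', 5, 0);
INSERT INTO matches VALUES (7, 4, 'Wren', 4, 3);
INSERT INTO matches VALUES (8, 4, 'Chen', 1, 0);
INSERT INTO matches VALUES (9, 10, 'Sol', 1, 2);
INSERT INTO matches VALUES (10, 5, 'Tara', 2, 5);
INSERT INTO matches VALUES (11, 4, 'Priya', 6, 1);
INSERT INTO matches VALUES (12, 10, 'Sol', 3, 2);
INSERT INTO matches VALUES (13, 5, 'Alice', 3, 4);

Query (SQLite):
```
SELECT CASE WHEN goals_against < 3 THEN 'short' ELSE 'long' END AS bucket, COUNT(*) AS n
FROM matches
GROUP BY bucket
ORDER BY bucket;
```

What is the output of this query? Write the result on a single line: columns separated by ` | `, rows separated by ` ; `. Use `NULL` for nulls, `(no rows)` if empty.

Bucket rows by goals_against < 3 → 'short' else 'long'; count each bucket.

long | 7 ; short | 6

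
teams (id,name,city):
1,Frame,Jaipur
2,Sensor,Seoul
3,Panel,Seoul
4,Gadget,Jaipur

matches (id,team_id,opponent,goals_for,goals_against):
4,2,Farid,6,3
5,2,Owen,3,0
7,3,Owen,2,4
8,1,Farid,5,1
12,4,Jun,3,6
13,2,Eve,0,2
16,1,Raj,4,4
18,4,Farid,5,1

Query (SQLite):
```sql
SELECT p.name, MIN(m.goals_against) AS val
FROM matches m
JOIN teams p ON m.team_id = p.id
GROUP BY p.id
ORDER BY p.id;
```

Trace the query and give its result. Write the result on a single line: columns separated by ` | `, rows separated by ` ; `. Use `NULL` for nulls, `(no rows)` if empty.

Join each matches row to its teams via team_id.
Group joined rows by teams.id; compute MIN(m.goals_against) per group.
  1: ids {8, 16} → MIN(m.goals_against)=1
  2: ids {4, 5, 13} → MIN(m.goals_against)=0
  3: ids {7} → MIN(m.goals_against)=4
  4: ids {12, 18} → MIN(m.goals_against)=1

Frame | 1 ; Sensor | 0 ; Panel | 4 ; Gadget | 1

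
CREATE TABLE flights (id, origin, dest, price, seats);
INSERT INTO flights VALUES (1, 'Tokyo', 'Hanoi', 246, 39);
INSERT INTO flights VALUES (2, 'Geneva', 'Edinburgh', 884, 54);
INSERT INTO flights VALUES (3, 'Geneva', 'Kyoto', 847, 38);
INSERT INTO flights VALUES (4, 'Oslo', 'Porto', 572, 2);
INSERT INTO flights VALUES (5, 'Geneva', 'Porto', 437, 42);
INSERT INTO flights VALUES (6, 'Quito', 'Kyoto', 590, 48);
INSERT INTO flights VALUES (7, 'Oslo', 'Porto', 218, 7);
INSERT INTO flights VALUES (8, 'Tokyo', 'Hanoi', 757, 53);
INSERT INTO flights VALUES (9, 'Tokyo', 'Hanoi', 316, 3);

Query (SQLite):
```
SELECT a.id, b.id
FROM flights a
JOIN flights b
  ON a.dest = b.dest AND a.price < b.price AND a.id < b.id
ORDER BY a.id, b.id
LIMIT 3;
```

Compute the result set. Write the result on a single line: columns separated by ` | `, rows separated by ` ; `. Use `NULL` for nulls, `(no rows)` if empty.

1 | 8 ; 1 | 9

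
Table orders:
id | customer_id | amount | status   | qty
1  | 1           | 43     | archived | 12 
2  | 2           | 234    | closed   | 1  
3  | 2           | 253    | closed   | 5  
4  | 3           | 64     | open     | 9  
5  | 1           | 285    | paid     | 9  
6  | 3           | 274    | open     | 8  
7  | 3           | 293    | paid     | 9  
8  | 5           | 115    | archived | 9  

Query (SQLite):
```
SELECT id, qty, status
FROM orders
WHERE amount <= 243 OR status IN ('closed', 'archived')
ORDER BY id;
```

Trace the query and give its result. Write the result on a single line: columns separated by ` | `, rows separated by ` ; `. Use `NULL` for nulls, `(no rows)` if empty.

amount <= 243: ids {1, 2, 4, 8}
status IN ('closed', 'archived'): ids {1, 2, 3, 8}
Combine with OR.

1 | 12 | archived ; 2 | 1 | closed ; 3 | 5 | closed ; 4 | 9 | open ; 8 | 9 | archived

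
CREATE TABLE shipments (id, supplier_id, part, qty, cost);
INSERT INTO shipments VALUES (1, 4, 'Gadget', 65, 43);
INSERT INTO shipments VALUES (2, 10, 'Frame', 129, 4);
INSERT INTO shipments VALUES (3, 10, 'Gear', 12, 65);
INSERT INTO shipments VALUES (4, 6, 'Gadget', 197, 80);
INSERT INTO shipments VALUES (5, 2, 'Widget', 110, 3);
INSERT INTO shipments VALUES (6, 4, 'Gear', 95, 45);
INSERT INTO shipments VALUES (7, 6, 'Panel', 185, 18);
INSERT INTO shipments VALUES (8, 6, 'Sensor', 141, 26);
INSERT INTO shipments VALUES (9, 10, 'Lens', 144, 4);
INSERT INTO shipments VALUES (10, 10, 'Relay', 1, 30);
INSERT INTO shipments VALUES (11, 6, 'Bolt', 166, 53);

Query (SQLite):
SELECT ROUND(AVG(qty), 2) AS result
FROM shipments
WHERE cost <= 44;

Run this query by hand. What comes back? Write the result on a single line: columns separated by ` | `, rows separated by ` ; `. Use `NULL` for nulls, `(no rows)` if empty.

110.71

Rows where cost <= 44 → qty values: [65, 129, 110, 185, 141, 144, 1].
AVG = 775 / 7 (rounded to 2 dp).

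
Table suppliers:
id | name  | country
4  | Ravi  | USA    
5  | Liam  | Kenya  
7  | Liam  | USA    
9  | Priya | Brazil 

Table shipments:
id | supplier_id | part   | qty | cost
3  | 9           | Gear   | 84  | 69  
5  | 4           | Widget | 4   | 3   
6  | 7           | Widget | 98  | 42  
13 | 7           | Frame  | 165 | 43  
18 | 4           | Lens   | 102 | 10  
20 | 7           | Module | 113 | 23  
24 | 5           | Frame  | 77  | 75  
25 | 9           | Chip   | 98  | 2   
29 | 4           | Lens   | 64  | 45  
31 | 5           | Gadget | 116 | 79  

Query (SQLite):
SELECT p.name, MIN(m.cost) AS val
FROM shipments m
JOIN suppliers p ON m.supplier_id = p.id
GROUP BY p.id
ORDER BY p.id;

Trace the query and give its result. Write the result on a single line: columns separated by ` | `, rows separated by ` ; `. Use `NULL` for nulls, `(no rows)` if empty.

Join each shipments row to its suppliers via supplier_id.
Group joined rows by suppliers.id; compute MIN(m.cost) per group.
  4: ids {5, 18, 29} → MIN(m.cost)=3
  5: ids {24, 31} → MIN(m.cost)=75
  7: ids {6, 13, 20} → MIN(m.cost)=23
  9: ids {3, 25} → MIN(m.cost)=2

Ravi | 3 ; Liam | 75 ; Liam | 23 ; Priya | 2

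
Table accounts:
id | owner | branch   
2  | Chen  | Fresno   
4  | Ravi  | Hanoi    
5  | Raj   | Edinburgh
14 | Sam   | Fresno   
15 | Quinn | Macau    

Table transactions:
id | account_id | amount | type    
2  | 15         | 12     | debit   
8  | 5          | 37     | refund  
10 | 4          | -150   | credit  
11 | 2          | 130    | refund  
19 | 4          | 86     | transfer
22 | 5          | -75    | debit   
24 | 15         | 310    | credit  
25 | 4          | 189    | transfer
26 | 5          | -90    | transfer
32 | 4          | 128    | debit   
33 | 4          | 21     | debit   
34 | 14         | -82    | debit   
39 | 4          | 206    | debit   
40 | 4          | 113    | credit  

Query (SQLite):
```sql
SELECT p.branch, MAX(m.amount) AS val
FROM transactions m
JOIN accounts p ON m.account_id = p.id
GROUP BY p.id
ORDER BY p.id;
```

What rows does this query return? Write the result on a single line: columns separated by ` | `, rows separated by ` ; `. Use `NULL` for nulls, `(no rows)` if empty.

Fresno | 130 ; Hanoi | 206 ; Edinburgh | 37 ; Fresno | -82 ; Macau | 310

Join each transactions row to its accounts via account_id.
Group joined rows by accounts.id; compute MAX(m.amount) per group.
  2: ids {11} → MAX(m.amount)=130
  4: ids {10, 19, 25, 32, 33, 39, 40} → MAX(m.amount)=206
  5: ids {8, 22, 26} → MAX(m.amount)=37
  14: ids {34} → MAX(m.amount)=-82
  15: ids {2, 24} → MAX(m.amount)=310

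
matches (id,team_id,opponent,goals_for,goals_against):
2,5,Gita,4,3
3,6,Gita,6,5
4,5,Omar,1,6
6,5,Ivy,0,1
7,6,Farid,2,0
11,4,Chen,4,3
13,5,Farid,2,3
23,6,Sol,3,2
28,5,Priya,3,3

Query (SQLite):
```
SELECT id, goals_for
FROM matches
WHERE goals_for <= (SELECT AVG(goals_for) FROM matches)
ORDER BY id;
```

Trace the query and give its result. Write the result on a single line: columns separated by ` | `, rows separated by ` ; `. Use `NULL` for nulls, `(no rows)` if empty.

Scalar subquery: AVG(goals_for) over all matches rows = 2.777778 (≈; comparison uses full precision).
Keep rows where goals_for <= that value.

4 | 1 ; 6 | 0 ; 7 | 2 ; 13 | 2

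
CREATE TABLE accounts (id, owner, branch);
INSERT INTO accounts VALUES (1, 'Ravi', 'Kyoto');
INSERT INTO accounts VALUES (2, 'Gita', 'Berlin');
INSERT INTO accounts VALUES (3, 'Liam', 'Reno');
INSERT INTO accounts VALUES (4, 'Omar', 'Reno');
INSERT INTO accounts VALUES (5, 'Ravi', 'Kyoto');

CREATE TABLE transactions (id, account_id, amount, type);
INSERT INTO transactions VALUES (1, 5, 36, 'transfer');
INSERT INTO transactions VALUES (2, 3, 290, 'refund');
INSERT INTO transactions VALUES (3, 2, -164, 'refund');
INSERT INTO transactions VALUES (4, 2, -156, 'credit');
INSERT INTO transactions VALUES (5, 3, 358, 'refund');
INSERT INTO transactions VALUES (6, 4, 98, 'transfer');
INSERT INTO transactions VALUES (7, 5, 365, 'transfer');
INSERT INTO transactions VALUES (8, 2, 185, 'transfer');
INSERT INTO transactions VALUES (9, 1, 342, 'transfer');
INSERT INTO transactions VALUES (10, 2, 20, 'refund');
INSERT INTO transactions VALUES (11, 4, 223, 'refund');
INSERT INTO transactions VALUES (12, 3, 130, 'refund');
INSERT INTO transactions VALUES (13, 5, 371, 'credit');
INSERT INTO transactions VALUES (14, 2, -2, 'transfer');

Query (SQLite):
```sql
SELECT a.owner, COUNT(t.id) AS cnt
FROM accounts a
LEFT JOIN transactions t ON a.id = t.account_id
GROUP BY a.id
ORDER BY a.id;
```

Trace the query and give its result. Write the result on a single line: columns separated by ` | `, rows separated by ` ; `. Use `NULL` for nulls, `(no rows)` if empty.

LEFT JOIN keeps every accounts row; unmatched ones get NULL for transactions columns.
Group by accounts.id and compute COUNT(t.id). COUNT(col) of an all-NULL group is 0.
  1: ids {9} → COUNT(t.id)=1
  2: ids {3, 4, 8, 10, 14} → COUNT(t.id)=5
  3: ids {2, 5, 12} → COUNT(t.id)=3
  4: ids {6, 11} → COUNT(t.id)=2
  5: ids {1, 7, 13} → COUNT(t.id)=3

Ravi | 1 ; Gita | 5 ; Liam | 3 ; Omar | 2 ; Ravi | 3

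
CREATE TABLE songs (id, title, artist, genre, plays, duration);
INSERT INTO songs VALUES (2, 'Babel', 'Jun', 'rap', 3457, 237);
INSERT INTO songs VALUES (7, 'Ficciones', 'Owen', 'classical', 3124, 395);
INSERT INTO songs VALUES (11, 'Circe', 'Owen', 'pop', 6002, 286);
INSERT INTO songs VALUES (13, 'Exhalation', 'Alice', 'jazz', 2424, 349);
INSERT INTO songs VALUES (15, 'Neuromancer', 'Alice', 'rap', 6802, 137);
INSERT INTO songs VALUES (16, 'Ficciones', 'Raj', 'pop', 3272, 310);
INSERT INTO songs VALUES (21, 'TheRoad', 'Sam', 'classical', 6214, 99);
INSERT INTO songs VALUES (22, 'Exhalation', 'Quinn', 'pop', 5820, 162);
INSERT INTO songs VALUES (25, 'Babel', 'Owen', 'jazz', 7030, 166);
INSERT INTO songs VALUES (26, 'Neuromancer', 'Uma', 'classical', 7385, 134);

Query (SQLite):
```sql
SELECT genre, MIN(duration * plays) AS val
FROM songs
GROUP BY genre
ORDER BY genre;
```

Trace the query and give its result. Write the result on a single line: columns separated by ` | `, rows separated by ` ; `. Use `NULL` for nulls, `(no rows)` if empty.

For each row compute duration * plays.
Group by genre; take MIN of the expression per group.
  classical: ids {7, 21, 26} → MIN(duration * plays)=615186
  jazz: ids {13, 25} → MIN(duration * plays)=845976
  pop: ids {11, 16, 22} → MIN(duration * plays)=942840
  rap: ids {2, 15} → MIN(duration * plays)=819309

classical | 615186 ; jazz | 845976 ; pop | 942840 ; rap | 819309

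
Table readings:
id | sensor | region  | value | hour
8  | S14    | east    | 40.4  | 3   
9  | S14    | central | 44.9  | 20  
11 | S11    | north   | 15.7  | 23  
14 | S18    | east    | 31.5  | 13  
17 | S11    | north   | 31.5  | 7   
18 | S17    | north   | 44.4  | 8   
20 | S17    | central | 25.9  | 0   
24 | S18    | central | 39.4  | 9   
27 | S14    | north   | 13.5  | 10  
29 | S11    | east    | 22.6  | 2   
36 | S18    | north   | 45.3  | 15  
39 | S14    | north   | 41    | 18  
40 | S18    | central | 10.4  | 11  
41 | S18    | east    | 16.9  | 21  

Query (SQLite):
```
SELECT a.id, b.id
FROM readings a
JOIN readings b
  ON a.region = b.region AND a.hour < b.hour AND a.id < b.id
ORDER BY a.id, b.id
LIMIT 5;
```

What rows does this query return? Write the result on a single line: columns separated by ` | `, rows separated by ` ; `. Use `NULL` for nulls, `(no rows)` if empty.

8 | 14 ; 8 | 41 ; 14 | 41 ; 17 | 18 ; 17 | 27

Pairs (a,b) with same region, a.hour < b.hour, a.id < b.id.
region groups: central:{9,20,24,40} east:{8,14,29,41} north:{11,17,18,27,36,39}
Ordered by (a.id, b.id); first 5.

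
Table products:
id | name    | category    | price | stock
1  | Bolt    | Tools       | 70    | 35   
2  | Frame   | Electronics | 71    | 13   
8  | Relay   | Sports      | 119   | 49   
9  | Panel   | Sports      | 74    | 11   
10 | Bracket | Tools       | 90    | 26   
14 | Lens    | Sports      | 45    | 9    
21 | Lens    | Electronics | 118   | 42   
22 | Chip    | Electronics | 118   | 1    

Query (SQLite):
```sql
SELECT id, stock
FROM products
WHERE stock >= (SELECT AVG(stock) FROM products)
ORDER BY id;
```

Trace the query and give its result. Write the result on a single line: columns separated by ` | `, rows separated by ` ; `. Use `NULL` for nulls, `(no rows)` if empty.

Scalar subquery: AVG(stock) over all products rows = 23.25.
Keep rows where stock >= that value.

1 | 35 ; 8 | 49 ; 10 | 26 ; 21 | 42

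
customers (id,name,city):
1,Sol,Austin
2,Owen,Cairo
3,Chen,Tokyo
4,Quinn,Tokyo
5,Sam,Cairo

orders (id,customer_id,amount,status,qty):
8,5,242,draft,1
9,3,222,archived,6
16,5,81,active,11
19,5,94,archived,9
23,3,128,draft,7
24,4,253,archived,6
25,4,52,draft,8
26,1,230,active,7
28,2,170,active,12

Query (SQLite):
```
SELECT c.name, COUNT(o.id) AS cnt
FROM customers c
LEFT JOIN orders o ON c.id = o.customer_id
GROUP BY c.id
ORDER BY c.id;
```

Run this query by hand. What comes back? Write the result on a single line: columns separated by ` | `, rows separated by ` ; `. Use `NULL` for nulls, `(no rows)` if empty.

LEFT JOIN keeps every customers row; unmatched ones get NULL for orders columns.
Group by customers.id and compute COUNT(o.id). COUNT(col) of an all-NULL group is 0.
  1: ids {26} → COUNT(o.id)=1
  2: ids {28} → COUNT(o.id)=1
  3: ids {9, 23} → COUNT(o.id)=2
  4: ids {24, 25} → COUNT(o.id)=2
  5: ids {8, 16, 19} → COUNT(o.id)=3

Sol | 1 ; Owen | 1 ; Chen | 2 ; Quinn | 2 ; Sam | 3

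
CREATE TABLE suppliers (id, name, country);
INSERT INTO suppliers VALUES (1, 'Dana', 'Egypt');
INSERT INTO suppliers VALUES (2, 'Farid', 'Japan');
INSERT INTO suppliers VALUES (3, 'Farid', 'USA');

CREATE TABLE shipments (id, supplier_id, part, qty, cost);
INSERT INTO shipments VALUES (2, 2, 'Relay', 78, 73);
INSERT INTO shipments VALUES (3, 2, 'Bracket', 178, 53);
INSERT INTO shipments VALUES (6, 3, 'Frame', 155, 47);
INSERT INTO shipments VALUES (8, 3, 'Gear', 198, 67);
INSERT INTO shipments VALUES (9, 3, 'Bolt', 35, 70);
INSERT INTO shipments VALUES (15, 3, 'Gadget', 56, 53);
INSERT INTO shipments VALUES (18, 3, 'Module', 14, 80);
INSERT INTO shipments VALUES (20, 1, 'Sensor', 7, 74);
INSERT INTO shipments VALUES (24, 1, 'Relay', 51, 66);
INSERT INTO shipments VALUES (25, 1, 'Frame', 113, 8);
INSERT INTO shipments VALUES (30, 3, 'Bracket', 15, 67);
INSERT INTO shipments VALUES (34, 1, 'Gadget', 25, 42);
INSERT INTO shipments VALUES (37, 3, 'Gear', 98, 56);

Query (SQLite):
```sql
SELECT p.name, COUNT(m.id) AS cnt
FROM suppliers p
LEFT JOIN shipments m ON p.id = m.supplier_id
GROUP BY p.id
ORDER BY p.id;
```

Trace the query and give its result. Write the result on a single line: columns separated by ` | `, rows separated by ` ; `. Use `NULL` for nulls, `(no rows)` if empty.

LEFT JOIN keeps every suppliers row; unmatched ones get NULL for shipments columns.
Group by suppliers.id and compute COUNT(m.id). COUNT(col) of an all-NULL group is 0.
  1: ids {20, 24, 25, 34} → COUNT(m.id)=4
  2: ids {2, 3} → COUNT(m.id)=2
  3: ids {6, 8, 9, 15, 18, 30, 37} → COUNT(m.id)=7

Dana | 4 ; Farid | 2 ; Farid | 7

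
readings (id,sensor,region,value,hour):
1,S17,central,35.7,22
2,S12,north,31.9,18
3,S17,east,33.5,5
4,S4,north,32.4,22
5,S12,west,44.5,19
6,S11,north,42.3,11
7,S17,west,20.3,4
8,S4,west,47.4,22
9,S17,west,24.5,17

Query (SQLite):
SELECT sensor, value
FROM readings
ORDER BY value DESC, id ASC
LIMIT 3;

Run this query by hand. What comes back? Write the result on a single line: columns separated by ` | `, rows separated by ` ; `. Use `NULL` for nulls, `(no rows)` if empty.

Sort by value desc, tiebreak id asc: (47.4, id=8), (44.5, id=5), (42.3, id=6), (35.7, id=1), (33.5, id=3), (32.4, id=4) …. Take first 3.

S4 | 47.4 ; S12 | 44.5 ; S11 | 42.3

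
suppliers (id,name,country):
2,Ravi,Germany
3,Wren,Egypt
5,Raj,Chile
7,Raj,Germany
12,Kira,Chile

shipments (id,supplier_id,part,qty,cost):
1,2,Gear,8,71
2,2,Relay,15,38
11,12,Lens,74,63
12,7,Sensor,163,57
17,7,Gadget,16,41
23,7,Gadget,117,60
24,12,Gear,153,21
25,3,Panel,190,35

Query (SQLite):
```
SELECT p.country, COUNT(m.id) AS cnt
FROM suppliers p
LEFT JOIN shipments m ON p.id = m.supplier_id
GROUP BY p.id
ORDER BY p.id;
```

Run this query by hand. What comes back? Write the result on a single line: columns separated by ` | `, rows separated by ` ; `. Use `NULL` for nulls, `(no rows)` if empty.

Germany | 2 ; Egypt | 1 ; Chile | 0 ; Germany | 3 ; Chile | 2

LEFT JOIN keeps every suppliers row; unmatched ones get NULL for shipments columns.
Group by suppliers.id and compute COUNT(m.id). COUNT(col) of an all-NULL group is 0.
  2: ids {1, 2} → COUNT(m.id)=2
  3: ids {25} → COUNT(m.id)=1
  5: ids {—} → COUNT(m.id)=0
  7: ids {12, 17, 23} → COUNT(m.id)=3
  12: ids {11, 24} → COUNT(m.id)=2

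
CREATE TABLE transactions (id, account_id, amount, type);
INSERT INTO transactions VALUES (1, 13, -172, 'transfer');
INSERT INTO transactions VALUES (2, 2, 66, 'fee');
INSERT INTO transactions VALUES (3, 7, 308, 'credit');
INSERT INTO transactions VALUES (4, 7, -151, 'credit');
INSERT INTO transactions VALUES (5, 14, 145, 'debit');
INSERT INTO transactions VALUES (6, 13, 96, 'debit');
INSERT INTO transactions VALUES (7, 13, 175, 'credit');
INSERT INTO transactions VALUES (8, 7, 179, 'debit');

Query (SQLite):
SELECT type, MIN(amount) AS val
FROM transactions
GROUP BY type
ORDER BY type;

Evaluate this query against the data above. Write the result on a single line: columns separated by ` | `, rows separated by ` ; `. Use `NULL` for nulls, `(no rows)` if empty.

credit | -151 ; debit | 96 ; fee | 66 ; transfer | -172

Partition transactions by type; compute MIN(amount) within each group.
  credit: ids {3, 4, 7} → MIN(amount)=-151
  debit: ids {5, 6, 8} → MIN(amount)=96
  fee: ids {2} → MIN(amount)=66
  transfer: ids {1} → MIN(amount)=-172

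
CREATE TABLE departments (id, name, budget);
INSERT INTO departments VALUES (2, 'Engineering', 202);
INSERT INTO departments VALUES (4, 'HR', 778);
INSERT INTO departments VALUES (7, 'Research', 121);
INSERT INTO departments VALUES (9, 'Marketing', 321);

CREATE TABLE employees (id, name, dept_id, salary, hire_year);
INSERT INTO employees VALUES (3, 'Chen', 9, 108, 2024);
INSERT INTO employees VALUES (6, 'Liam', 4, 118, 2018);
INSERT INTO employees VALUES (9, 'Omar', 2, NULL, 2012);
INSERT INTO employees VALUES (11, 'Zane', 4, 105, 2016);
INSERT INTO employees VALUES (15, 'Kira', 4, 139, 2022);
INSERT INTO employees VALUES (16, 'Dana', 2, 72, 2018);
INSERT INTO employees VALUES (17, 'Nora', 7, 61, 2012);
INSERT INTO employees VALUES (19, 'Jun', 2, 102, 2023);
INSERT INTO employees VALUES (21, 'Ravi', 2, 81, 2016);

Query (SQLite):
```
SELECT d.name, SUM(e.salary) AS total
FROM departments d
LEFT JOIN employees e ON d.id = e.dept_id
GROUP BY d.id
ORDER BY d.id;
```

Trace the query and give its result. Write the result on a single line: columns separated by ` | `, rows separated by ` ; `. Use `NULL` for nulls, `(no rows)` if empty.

Engineering | 255 ; HR | 362 ; Research | 61 ; Marketing | 108

LEFT JOIN keeps every departments row; unmatched ones get NULL for employees columns.
Group by departments.id and compute SUM(e.salary). SUM over an all-NULL group is NULL.
  2: ids {9, 16, 19, 21} → SUM(e.salary)=255
  4: ids {6, 11, 15} → SUM(e.salary)=362
  7: ids {17} → SUM(e.salary)=61
  9: ids {3} → SUM(e.salary)=108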